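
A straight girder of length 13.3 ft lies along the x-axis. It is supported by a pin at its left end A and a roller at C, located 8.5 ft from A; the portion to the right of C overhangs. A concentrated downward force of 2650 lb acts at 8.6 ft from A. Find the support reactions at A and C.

Taking moments about A: C_y·8.5 − 2650·8.6 = 0 → C_y = 22790/8.5 = 2681.18 ≈ 2681 lb.
ΣF_y = 0: A_y + 2681.18 − 2650 = 0 → A_y = -31.18 lb.
ΣF_x = 0: no horizontal applied forces, so A_x = 0.

A_x = 0, A_y = -31.18 lb, C_y = 2681 lb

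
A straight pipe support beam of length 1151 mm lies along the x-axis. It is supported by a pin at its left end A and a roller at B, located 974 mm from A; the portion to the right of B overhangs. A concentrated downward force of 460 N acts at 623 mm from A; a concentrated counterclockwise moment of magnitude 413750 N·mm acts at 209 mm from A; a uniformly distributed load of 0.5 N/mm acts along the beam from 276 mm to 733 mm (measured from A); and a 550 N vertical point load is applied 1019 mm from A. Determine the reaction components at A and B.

A_x = 0, A_y = 675.3 N, B_y = 563.2 N

Resultant of the distributed load: 0.5 × 457 = 228.5 N at 504.5 mm from A.
Moments about A: B_y·974 − 460·623 + 413750 − (0.5·457)·504.5 − 550·1019 = 0 → B_y = 548558.25/974 = 563.201 ≈ 563.2 N.
ΣF_y = 0: A_y + 563.201 − 460 − 0.5·457 − 550 = 0 → A_y = 675.3 N.
ΣF_x = 0: no horizontal applied forces, so A_x = 0.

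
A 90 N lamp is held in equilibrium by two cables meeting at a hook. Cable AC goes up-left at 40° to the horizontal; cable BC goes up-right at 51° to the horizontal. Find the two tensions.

ΣF_x = 0: −T_AC·cos40° + T_BC·cos51° = 0 → T_BC = 1.21726·T_AC.
ΣF_y = 0: T_AC·sin40° + T_BC·sin51° = 90.
Substitute: T_AC·(0.642788 + 1.21726·0.777146) = 90 → T_AC = 56.6474 ≈ 56.65 N.
Then T_BC = 1.21726 × 56.6474 = 68.95 N.

T_AC = 56.65 N, T_BC = 68.95 N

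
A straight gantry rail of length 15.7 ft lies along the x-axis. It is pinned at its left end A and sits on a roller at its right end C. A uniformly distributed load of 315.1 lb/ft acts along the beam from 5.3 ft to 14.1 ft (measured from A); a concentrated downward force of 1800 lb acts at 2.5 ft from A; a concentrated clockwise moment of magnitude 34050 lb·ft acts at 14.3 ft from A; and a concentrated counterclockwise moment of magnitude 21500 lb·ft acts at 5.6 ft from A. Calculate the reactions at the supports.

A_x = 0, A_y = 1774 lb, C_y = 2799 lb

Resultant of the distributed load: 315.1 × 8.8 = 2772.88 lb at 9.7 ft from A.
Moments about A: C_y·15.7 − (315.1·8.8)·9.7 − 1800·2.5 − 34050 + 21500 = 0 → C_y = 43946.936/15.7 = 2799.17 ≈ 2799 lb.
ΣF_y = 0: A_y + 2799.17 − 315.1·8.8 − 1800 = 0 → A_y = 1774 lb.
ΣF_x = 0: no horizontal applied forces, so A_x = 0.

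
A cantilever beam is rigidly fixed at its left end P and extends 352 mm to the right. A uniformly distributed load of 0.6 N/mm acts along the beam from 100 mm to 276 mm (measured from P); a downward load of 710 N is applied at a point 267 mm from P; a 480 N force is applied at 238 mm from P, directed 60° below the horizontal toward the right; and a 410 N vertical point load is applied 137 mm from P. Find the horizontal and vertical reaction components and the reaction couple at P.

P_x = -240.0 N, P_y = 1641 N, M_P = 364500 N·mm

Resultant of the distributed load: 0.6 × 176 = 105.6 N at 188 mm from P.
ΣF_x = 0: P_x + 480·cos60° = 0 → P_x = -240.0 N.
ΣF_y = 0: P_y − 0.6·176 − 710 − 480·sin60° − 410 = 0 → P_y = 1641 N.
ΣM about P: M_P − (0.6·176)·188 − 710·267 − 480·sin60°·238 − 410·137 = 0 → M_P = 364500 N·mm.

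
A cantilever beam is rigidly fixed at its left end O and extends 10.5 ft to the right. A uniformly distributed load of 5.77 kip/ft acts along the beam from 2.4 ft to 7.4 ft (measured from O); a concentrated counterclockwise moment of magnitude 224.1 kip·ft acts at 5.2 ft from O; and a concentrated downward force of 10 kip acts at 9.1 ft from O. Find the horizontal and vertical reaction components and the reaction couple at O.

Resultant of the distributed load: 5.77 × 5 = 28.85 kip at 4.9 ft from O.
ΣF_x = 0: O_x = 0.
ΣF_y = 0: O_y − 5.77·5 − 10 = 0 → O_y = 38.85 kip.
ΣM about O: M_O − (5.77·5)·4.9 + 224.1 − 10·9.1 = 0 → M_O = 8.265 kip·ft.

O_x = 0, O_y = 38.85 kip, M_O = 8.265 kip·ft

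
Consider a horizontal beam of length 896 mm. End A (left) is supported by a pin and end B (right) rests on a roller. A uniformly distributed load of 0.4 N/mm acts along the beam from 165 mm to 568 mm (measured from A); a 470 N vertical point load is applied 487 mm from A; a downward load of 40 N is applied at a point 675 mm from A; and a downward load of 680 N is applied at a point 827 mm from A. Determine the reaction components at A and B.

A_x = 0, A_y = 372.0 N, B_y = 979.2 N

Resultant of the distributed load: 0.4 × 403 = 161.2 N at 366.5 mm from A.
ΣM about A: B_y·896 − (0.4·403)·366.5 − 470·487 − 40·675 − 680·827 = 0 → B_y = 877329.8/896 = 979.163 ≈ 979.2 N.
ΣF_y = 0: A_y + 979.163 − 0.4·403 − 470 − 40 − 680 = 0 → A_y = 372.0 N.
ΣF_x = 0: no horizontal applied forces, so A_x = 0.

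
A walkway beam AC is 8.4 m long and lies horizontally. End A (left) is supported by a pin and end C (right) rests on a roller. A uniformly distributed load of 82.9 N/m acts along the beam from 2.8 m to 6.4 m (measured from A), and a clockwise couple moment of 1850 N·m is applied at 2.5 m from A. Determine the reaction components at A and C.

A_x = 0, A_y = -85.23 N, C_y = 383.7 N

Resultant of the distributed load: 82.9 × 3.6 = 298.44 N at 4.6 m from A.
Taking moments about A: C_y·8.4 − (82.9·3.6)·4.6 − 1850 = 0 → C_y = 3222.824/8.4 = 383.67 ≈ 383.7 N.
ΣF_y = 0: A_y + 383.67 − 82.9·3.6 = 0 → A_y = -85.23 N.
ΣF_x = 0: no horizontal applied forces, so A_x = 0.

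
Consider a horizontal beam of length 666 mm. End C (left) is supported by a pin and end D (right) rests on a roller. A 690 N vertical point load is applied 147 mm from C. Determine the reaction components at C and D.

Taking moments about C: D_y·666 − 690·147 = 0 → D_y = 101430/666 = 152.297 ≈ 152.3 N.
ΣF_y = 0: C_y + 152.297 − 690 = 0 → C_y = 537.7 N.
ΣF_x = 0: no horizontal applied forces, so C_x = 0.

C_x = 0, C_y = 537.7 N, D_y = 152.3 N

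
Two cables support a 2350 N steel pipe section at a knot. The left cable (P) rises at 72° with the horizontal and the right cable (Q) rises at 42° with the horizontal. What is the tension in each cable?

T_P = 1912 N, T_Q = 794.9 N

ΣF_x = 0: −T_P·cos72° + T_Q·cos42° = 0 → T_Q = 0.415823·T_P.
ΣF_y = 0: T_P·sin72° + T_Q·sin42° = 2350.
Substitute: T_P·(0.951057 + 0.415823·0.669131) = 2350 → T_P = 1911.66 ≈ 1912 N.
Then T_Q = 0.415823 × 1911.66 = 794.9 N.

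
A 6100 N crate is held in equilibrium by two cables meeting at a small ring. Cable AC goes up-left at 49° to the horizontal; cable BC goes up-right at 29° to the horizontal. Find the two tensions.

T_AC = 5454 N, T_BC = 4091 N

ΣF_x = 0: −T_AC·cos49° + T_BC·cos29° = 0 → T_BC = 0.750108·T_AC.
ΣF_y = 0: T_AC·sin49° + T_BC·sin29° = 6100.
Substitute: T_AC·(0.75471 + 0.750108·0.48481) = 6100 → T_AC = 5454.37 ≈ 5454 N.
Then T_BC = 0.750108 × 5454.37 = 4091 N.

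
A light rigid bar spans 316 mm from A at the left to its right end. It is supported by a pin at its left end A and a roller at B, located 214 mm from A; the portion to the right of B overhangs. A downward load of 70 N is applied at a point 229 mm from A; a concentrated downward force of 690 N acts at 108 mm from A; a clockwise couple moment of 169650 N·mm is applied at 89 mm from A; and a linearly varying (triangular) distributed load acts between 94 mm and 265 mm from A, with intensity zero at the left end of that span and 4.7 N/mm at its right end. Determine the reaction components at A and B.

A_x = 0, A_y = -444.6 N, B_y = 1606 N

Resultant of the triangular load: ½ × 4.7 × 171 = 401.85 N, acting at 208 mm from A (one-third of the span from the peak).
Taking moments about A: B_y·214 − 70·229 − 690·108 − 169650 − (½·4.7·171)·208 = 0 → B_y = 343784.8/214 = 1606.47 ≈ 1606 N.
ΣF_y = 0: A_y + 1606.47 − 70 − 690 − ½·4.7·171 = 0 → A_y = -444.6 N.
ΣF_x = 0: no horizontal applied forces, so A_x = 0.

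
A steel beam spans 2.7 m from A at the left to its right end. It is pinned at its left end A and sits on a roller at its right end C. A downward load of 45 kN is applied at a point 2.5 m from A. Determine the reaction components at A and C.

Taking moments about A: C_y·2.7 − 45·2.5 = 0 → C_y = 112.5/2.7 = 41.6667 ≈ 41.67 kN.
ΣF_y = 0: A_y + 41.6667 − 45 = 0 → A_y = 3.333 kN.
ΣF_x = 0: no horizontal applied forces, so A_x = 0.

A_x = 0, A_y = 3.333 kN, C_y = 41.67 kN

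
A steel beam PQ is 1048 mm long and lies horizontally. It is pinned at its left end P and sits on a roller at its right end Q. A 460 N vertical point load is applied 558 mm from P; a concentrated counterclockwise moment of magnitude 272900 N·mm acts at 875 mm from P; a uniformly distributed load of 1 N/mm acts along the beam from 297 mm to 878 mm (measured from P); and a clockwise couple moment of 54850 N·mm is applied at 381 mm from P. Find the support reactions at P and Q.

P_x = 0, P_y = 678.4 N, Q_y = 362.6 N

Resultant of the distributed load: 1 × 581 = 581 N at 587.5 mm from P.
Moments about P: Q_y·1048 − 460·558 + 272900 − (1·581)·587.5 − 54850 = 0 → Q_y = 379967.5/1048 = 362.564 ≈ 362.6 N.
ΣF_y = 0: P_y + 362.564 − 460 − 1·581 = 0 → P_y = 678.4 N.
ΣF_x = 0: no horizontal applied forces, so P_x = 0.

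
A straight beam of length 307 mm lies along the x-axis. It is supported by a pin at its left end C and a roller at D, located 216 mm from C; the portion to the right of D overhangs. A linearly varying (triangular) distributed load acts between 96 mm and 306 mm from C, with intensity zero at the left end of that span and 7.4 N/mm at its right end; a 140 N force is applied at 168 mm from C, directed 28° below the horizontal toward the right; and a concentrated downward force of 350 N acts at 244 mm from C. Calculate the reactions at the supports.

Resultant of the triangular load: ½ × 7.4 × 210 = 777 N, acting at 236 mm from C (one-third of the span from the peak).
Moments about C: D_y·216 − (½·7.4·210)·236 − 140·sin28°·168 − 350·244 = 0 → D_y = 279814/216 = 1295.44 ≈ 1295 N.
ΣF_y = 0: C_y + 1295.44 − ½·7.4·210 − 140·sin28° − 350 = 0 → C_y = -102.7 N.
ΣF_x = 0: C_x + 140·cos28° = 0 → C_x = -123.6 N.

C_x = -123.6 N, C_y = -102.7 N, D_y = 1295 N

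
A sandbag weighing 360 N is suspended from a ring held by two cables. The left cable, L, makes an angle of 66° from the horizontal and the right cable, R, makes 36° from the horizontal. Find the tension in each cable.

T_L = 297.8 N, T_R = 149.7 N

ΣF_x = 0: −T_L·cos66° + T_R·cos36° = 0 → T_R = 0.502754·T_L.
ΣF_y = 0: T_L·sin66° + T_R·sin36° = 360.
Substitute: T_L·(0.913545 + 0.502754·0.587785) = 360 → T_L = 297.753 ≈ 297.8 N.
Then T_R = 0.502754 × 297.753 = 149.7 N.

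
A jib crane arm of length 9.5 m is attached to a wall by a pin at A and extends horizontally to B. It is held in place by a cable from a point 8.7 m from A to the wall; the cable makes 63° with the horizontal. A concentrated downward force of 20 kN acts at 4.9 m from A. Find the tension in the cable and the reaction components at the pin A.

T = 12.64 kN, A_x = 5.739 kN, A_y = 8.736 kN

ΣM about A: T·sin63°·8.7 − 20·4.9 = 0 → T = 98/(8.7·0.891007) = 12.6423 ≈ 12.64 kN.
ΣF_x = 0: A_x − T·cos63° = 0 → A_x = 12.6423 × 0.45399 = 5.739 kN.
ΣF_y = 0: A_y + T·sin63° − 20 = 0 → A_y = 20 − 12.6423 × 0.891007 = 8.736 kN.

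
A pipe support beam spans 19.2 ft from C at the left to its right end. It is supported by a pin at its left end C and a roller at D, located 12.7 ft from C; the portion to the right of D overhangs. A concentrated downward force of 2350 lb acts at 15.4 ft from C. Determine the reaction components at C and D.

Taking moments about C: D_y·12.7 − 2350·15.4 = 0 → D_y = 36190/12.7 = 2849.61 ≈ 2850 lb.
ΣF_y = 0: C_y + 2849.61 − 2350 = 0 → C_y = -499.6 lb.
ΣF_x = 0: no horizontal applied forces, so C_x = 0.

C_x = 0, C_y = -499.6 lb, D_y = 2850 lb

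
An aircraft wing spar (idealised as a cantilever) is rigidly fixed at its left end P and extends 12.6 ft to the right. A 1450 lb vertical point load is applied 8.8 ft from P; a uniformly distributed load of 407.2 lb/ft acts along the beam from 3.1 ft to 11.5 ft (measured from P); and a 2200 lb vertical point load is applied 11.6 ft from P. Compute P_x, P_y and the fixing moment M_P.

P_x = 0, P_y = 7070 lb, M_P = 63250 lb·ft

Resultant of the distributed load: 407.2 × 8.4 = 3420.48 lb at 7.3 ft from P.
ΣF_x = 0: P_x = 0.
ΣF_y = 0: P_y − 1450 − 407.2·8.4 − 2200 = 0 → P_y = 7070 lb.
ΣM about P: M_P − 1450·8.8 − (407.2·8.4)·7.3 − 2200·11.6 = 0 → M_P = 63250 lb·ft.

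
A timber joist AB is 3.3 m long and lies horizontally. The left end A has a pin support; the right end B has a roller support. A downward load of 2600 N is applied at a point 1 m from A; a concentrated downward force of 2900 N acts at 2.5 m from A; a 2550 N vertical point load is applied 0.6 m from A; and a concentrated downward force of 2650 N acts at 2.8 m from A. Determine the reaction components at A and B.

ΣM about A: B_y·3.3 − 2600·1 − 2900·2.5 − 2550·0.6 − 2650·2.8 = 0 → B_y = 18800/3.3 = 5696.97 ≈ 5697 N.
ΣF_y = 0: A_y + 5696.97 − 2600 − 2900 − 2550 − 2650 = 0 → A_y = 5003 N.
ΣF_x = 0: no horizontal applied forces, so A_x = 0.

A_x = 0, A_y = 5003 N, B_y = 5697 N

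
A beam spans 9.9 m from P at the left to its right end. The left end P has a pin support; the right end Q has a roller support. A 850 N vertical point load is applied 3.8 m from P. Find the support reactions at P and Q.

P_x = 0, P_y = 523.7 N, Q_y = 326.3 N

Moments about P: Q_y·9.9 − 850·3.8 = 0 → Q_y = 3230/9.9 = 326.263 ≈ 326.3 N.
ΣF_y = 0: P_y + 326.263 − 850 = 0 → P_y = 523.7 N.
ΣF_x = 0: no horizontal applied forces, so P_x = 0.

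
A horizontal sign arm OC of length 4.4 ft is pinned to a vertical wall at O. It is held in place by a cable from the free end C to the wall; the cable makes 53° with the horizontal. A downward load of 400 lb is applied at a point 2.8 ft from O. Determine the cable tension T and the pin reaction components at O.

T = 318.7 lb, O_x = 191.8 lb, O_y = 145.5 lb

ΣM about O: T·sin53°·4.4 − 400·2.8 = 0 → T = 1120/(4.4·0.798636) = 318.725 ≈ 318.7 lb.
ΣF_x = 0: O_x − T·cos53° = 0 → O_x = 318.725 × 0.601815 = 191.8 lb.
ΣF_y = 0: O_y + T·sin53° − 400 = 0 → O_y = 400 − 318.725 × 0.798636 = 145.5 lb.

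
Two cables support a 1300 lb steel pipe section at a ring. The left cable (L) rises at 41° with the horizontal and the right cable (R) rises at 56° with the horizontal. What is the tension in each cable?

ΣF_x = 0: −T_L·cos41° + T_R·cos56° = 0 → T_R = 1.34964·T_L.
ΣF_y = 0: T_L·sin41° + T_R·sin56° = 1300.
Substitute: T_L·(0.656059 + 1.34964·0.829038) = 1300 → T_L = 732.41 ≈ 732.4 lb.
Then T_R = 1.34964 × 732.41 = 988.5 lb.

T_L = 732.4 lb, T_R = 988.5 lb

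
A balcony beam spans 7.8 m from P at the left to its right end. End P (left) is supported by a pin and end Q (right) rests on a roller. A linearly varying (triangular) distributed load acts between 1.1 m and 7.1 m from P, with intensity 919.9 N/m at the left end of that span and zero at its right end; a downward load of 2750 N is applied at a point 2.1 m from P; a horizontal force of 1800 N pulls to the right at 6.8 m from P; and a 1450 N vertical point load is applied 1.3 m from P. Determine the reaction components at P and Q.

Resultant of the triangular load: ½ × 919.9 × 6 = 2759.7 N, acting at 3.1 m from P (one-third of the span from the peak).
Taking moments about P: Q_y·7.8 − (½·919.9·6)·3.1 − 2750·2.1 − 1450·1.3 = 0 → Q_y = 16215.07/7.8 = 2078.86 ≈ 2079 N.
ΣF_y = 0: P_y + 2078.86 − ½·919.9·6 − 2750 − 1450 = 0 → P_y = 4881 N.
ΣF_x = 0: P_x + 1800 = 0 → P_x = -1800 N.

P_x = -1800 N, P_y = 4881 N, Q_y = 2079 N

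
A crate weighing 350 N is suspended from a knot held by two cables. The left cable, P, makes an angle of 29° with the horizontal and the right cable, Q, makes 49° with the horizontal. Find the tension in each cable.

ΣF_x = 0: −T_P·cos29° + T_Q·cos49° = 0 → T_Q = 1.33314·T_P.
ΣF_y = 0: T_P·sin29° + T_Q·sin49° = 350.
Substitute: T_P·(0.48481 + 1.33314·0.75471) = 350 → T_P = 234.751 ≈ 234.8 N.
Then T_Q = 1.33314 × 234.751 = 313.0 N.

T_P = 234.8 N, T_Q = 313.0 N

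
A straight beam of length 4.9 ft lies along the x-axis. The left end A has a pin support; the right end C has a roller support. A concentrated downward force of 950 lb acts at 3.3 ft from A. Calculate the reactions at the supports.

A_x = 0, A_y = 310.2 lb, C_y = 639.8 lb

Taking moments about A: C_y·4.9 − 950·3.3 = 0 → C_y = 3135/4.9 = 639.796 ≈ 639.8 lb.
ΣF_y = 0: A_y + 639.796 − 950 = 0 → A_y = 310.2 lb.
ΣF_x = 0: no horizontal applied forces, so A_x = 0.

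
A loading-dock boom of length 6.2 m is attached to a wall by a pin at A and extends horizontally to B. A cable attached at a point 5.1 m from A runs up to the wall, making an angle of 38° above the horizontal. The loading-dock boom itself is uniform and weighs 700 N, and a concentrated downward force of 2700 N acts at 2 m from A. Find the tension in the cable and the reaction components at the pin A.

T = 2411 N, A_x = 1900 N, A_y = 1916 N

ΣM about A: T·sin38°·5.1 − 700·3.1 − 2700·2 = 0 → T = 7570/(5.1·0.615661) = 2410.93 ≈ 2411 N.
ΣF_x = 0: A_x − T·cos38° = 0 → A_x = 2410.93 × 0.788011 = 1900 N.
ΣF_y = 0: A_y + T·sin38° − 700 − 2700 = 0 → A_y = 3400 − 2410.93 × 0.615661 = 1916 N.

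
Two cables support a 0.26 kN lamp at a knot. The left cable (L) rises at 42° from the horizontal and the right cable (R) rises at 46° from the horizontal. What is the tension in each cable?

ΣF_x = 0: −T_L·cos42° + T_R·cos46° = 0 → T_R = 1.0698·T_L.
ΣF_y = 0: T_L·sin42° + T_R·sin46° = 0.26.
Substitute: T_L·(0.669131 + 1.0698·0.71934) = 0.26 → T_L = 0.180721 ≈ 0.1807 kN.
Then T_R = 1.0698 × 0.180721 = 0.1933 kN.

T_L = 0.1807 kN, T_R = 0.1933 kN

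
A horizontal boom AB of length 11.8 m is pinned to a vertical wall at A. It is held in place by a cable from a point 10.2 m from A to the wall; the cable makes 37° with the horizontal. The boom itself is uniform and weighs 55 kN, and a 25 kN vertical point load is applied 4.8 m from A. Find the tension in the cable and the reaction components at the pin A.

T = 72.41 kN, A_x = 57.83 kN, A_y = 36.42 kN

ΣM about A: T·sin37°·10.2 − 55·5.9 − 25·4.8 = 0 → T = 444.5/(10.2·0.601815) = 72.4117 ≈ 72.41 kN.
ΣF_x = 0: A_x − T·cos37° = 0 → A_x = 72.4117 × 0.798636 = 57.83 kN.
ΣF_y = 0: A_y + T·sin37° − 55 − 25 = 0 → A_y = 80 − 72.4117 × 0.601815 = 36.42 kN.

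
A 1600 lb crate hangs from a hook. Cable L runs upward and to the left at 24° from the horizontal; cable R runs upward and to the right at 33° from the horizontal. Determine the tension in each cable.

T_L = 1600 lb, T_R = 1743 lb

ΣF_x = 0: −T_L·cos24° + T_R·cos33° = 0 → T_R = 1.08928·T_L.
ΣF_y = 0: T_L·sin24° + T_R·sin33° = 1600.
Substitute: T_L·(0.406737 + 1.08928·0.544639) = 1600 → T_L = 1600 lb.
Then T_R = 1.08928 × 1600 = 1743 lb.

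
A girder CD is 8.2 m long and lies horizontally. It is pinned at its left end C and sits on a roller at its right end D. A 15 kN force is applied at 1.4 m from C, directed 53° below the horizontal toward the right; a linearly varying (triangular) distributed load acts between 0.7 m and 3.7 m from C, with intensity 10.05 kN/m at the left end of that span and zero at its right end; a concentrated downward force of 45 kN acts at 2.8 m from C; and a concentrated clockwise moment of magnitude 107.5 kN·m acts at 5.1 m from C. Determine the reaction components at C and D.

Resultant of the triangular load: ½ × 10.05 × 3 = 15.075 kN, acting at 1.7 m from C (one-third of the span from the peak).
ΣM about C: D_y·8.2 − 15·sin53°·1.4 − (½·10.05·3)·1.7 − 45·2.8 − 107.5 = 0 → D_y = 275.899/8.2 = 33.6462 ≈ 33.65 kN.
ΣF_y = 0: C_y + 33.6462 − 15·sin53° − ½·10.05·3 − 45 = 0 → C_y = 38.41 kN.
ΣF_x = 0: C_x + 15·cos53° = 0 → C_x = -9.027 kN.

C_x = -9.027 kN, C_y = 38.41 kN, D_y = 33.65 kN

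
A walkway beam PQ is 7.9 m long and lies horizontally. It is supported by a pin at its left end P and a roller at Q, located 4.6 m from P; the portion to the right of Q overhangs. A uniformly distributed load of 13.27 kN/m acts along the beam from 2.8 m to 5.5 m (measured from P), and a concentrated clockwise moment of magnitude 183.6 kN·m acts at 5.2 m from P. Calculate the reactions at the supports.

P_x = 0, P_y = -36.41 kN, Q_y = 72.24 kN

Resultant of the distributed load: 13.27 × 2.7 = 35.829 kN at 4.15 m from P.
ΣM about P: Q_y·4.6 − (13.27·2.7)·4.15 − 183.6 = 0 → Q_y = 332.29035/4.6 = 72.237 ≈ 72.24 kN.
ΣF_y = 0: P_y + 72.237 − 13.27·2.7 = 0 → P_y = -36.41 kN.
ΣF_x = 0: no horizontal applied forces, so P_x = 0.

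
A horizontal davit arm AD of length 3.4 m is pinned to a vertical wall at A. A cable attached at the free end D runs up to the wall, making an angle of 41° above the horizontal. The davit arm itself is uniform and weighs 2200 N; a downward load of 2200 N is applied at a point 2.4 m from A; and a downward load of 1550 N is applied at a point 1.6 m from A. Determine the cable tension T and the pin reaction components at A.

T = 5156 N, A_x = 3891 N, A_y = 2568 N

ΣM about A: T·sin41°·3.4 − 2200·1.7 − 2200·2.4 − 1550·1.6 = 0 → T = 11500/(3.4·0.656059) = 5155.56 ≈ 5156 N.
ΣF_x = 0: A_x − T·cos41° = 0 → A_x = 5155.56 × 0.75471 = 3891 N.
ΣF_y = 0: A_y + T·sin41° − 2200 − 2200 − 1550 = 0 → A_y = 5950 − 5155.56 × 0.656059 = 2568 N.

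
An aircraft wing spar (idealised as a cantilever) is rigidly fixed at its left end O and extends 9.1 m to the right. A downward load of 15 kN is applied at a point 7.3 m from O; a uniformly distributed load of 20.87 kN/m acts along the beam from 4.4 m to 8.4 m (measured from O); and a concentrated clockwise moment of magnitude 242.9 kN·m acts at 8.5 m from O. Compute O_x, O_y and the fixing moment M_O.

O_x = 0, O_y = 98.48 kN, M_O = 886.7 kN·m

Resultant of the distributed load: 20.87 × 4 = 83.48 kN at 6.4 m from O.
ΣF_x = 0: O_x = 0.
ΣF_y = 0: O_y − 15 − 20.87·4 = 0 → O_y = 98.48 kN.
ΣM about O: M_O − 15·7.3 − (20.87·4)·6.4 − 242.9 = 0 → M_O = 886.7 kN·m.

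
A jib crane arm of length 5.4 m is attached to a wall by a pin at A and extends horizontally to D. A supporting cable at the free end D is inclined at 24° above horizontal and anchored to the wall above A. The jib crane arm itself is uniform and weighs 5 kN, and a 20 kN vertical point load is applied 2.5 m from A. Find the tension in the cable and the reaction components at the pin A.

ΣM about A: T·sin24°·5.4 − 5·2.7 − 20·2.5 = 0 → T = 63.5/(5.4·0.406737) = 28.9112 ≈ 28.91 kN.
ΣF_x = 0: A_x − T·cos24° = 0 → A_x = 28.9112 × 0.913545 = 26.41 kN.
ΣF_y = 0: A_y + T·sin24° − 5 − 20 = 0 → A_y = 25 − 28.9112 × 0.406737 = 13.24 kN.

T = 28.91 kN, A_x = 26.41 kN, A_y = 13.24 kN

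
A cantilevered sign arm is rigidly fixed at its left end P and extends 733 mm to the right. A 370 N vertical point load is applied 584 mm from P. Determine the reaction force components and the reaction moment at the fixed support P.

ΣF_x = 0: P_x = 0.
ΣF_y = 0: P_y − 370 = 0 → P_y = 370.0 N.
ΣM about P: M_P − 370·584 = 0 → M_P = 216100 N·mm.

P_x = 0, P_y = 370.0 N, M_P = 216100 N·mm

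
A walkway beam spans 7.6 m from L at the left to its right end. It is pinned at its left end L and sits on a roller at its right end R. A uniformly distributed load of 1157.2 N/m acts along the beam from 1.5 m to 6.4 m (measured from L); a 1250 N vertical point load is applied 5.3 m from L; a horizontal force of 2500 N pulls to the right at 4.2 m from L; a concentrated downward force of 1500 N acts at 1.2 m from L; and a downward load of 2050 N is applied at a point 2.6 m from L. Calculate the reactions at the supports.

Resultant of the distributed load: 1157.2 × 4.9 = 5670.28 N at 3.95 m from L.
ΣM about L: R_y·7.6 − (1157.2·4.9)·3.95 − 1250·5.3 − 1500·1.2 − 2050·2.6 = 0 → R_y = 36152.606/7.6 = 4756.92 ≈ 4757 N.
ΣF_y = 0: L_y + 4756.92 − 1157.2·4.9 − 1250 − 1500 − 2050 = 0 → L_y = 5713 N.
ΣF_x = 0: L_x + 2500 = 0 → L_x = -2500 N.

L_x = -2500 N, L_y = 5713 N, R_y = 4757 N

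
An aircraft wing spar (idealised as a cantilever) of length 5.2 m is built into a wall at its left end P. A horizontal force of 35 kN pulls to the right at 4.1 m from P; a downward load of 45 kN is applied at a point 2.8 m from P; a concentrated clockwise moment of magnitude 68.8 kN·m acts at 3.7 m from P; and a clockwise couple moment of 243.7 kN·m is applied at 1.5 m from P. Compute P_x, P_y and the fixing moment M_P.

P_x = -35.00 kN, P_y = 45.00 kN, M_P = 438.5 kN·m

ΣF_x = 0: P_x + 35 = 0 → P_x = -35.00 kN.
ΣF_y = 0: P_y − 45 = 0 → P_y = 45.00 kN.
ΣM about P: M_P − 45·2.8 − 68.8 − 243.7 = 0 → M_P = 438.5 kN·m.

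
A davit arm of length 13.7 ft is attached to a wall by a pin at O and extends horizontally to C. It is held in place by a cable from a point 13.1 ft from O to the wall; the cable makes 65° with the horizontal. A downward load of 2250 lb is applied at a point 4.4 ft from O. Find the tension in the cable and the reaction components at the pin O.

ΣM about O: T·sin65°·13.1 − 2250·4.4 = 0 → T = 9900/(13.1·0.906308) = 833.85 ≈ 833.9 lb.
ΣF_x = 0: O_x − T·cos65° = 0 → O_x = 833.85 × 0.422618 = 352.4 lb.
ΣF_y = 0: O_y + T·sin65° − 2250 = 0 → O_y = 2250 − 833.85 × 0.906308 = 1494 lb.

T = 833.9 lb, O_x = 352.4 lb, O_y = 1494 lb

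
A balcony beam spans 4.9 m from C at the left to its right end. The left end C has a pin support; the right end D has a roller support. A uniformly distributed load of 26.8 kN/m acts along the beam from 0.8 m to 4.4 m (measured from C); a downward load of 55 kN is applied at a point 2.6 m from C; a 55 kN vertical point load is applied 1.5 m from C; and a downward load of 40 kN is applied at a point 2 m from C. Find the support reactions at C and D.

C_x = 0, C_y = 132.9 kN, D_y = 113.5 kN

Resultant of the distributed load: 26.8 × 3.6 = 96.48 kN at 2.6 m from C.
Taking moments about C: D_y·4.9 − (26.8·3.6)·2.6 − 55·2.6 − 55·1.5 − 40·2 = 0 → D_y = 556.348/4.9 = 113.54 ≈ 113.5 kN.
ΣF_y = 0: C_y + 113.54 − 26.8·3.6 − 55 − 55 − 40 = 0 → C_y = 132.9 kN.
ΣF_x = 0: no horizontal applied forces, so C_x = 0.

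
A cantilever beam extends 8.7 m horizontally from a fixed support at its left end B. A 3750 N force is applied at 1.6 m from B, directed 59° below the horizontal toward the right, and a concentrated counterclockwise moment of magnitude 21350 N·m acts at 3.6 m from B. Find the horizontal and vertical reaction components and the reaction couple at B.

B_x = -1931 N, B_y = 3214 N, M_B = -16210 N·m

ΣF_x = 0: B_x + 3750·cos59° = 0 → B_x = -1931 N.
ΣF_y = 0: B_y − 3750·sin59° = 0 → B_y = 3214 N.
ΣM about B: M_B − 3750·sin59°·1.6 + 21350 = 0 → M_B = -16210 N·m.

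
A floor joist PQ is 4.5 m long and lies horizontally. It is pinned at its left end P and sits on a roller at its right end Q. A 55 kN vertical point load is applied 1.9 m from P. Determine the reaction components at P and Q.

ΣM about P: Q_y·4.5 − 55·1.9 = 0 → Q_y = 104.5/4.5 = 23.2222 ≈ 23.22 kN.
ΣF_y = 0: P_y + 23.2222 − 55 = 0 → P_y = 31.78 kN.
ΣF_x = 0: no horizontal applied forces, so P_x = 0.

P_x = 0, P_y = 31.78 kN, Q_y = 23.22 kN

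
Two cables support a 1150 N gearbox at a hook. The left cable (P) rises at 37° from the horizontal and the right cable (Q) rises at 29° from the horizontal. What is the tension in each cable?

ΣF_x = 0: −T_P·cos37° + T_Q·cos29° = 0 → T_Q = 0.913123·T_P.
ΣF_y = 0: T_P·sin37° + T_Q·sin29° = 1150.
Substitute: T_P·(0.601815 + 0.913123·0.48481) = 1150 → T_P = 1101 N.
Then T_Q = 0.913123 × 1101 = 1005 N.

T_P = 1101 N, T_Q = 1005 N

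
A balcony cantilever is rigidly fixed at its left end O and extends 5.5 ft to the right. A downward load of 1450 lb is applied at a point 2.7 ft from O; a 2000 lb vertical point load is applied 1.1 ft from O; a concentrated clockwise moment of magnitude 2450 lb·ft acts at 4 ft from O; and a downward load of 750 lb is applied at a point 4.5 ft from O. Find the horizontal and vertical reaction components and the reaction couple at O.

O_x = 0, O_y = 4200 lb, M_O = 11940 lb·ft

ΣF_x = 0: O_x = 0.
ΣF_y = 0: O_y − 1450 − 2000 − 750 = 0 → O_y = 4200 lb.
ΣM about O: M_O − 1450·2.7 − 2000·1.1 − 2450 − 750·4.5 = 0 → M_O = 11940 lb·ft.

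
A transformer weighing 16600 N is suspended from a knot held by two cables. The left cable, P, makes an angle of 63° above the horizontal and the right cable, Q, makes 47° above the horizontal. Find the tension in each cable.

ΣF_x = 0: −T_P·cos63° + T_Q·cos47° = 0 → T_Q = 0.665677·T_P.
ΣF_y = 0: T_P·sin63° + T_Q·sin47° = 16600.
Substitute: T_P·(0.891007 + 0.665677·0.731354) = 16600 → T_P = 12047.7 ≈ 12050 N.
Then T_Q = 0.665677 × 12047.7 = 8020 N.

T_P = 12050 N, T_Q = 8020 N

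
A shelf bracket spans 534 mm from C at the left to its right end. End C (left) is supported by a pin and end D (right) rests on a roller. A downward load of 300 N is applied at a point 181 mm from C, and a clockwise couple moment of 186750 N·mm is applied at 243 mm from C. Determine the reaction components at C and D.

C_x = 0, C_y = -151.4 N, D_y = 451.4 N

Taking moments about C: D_y·534 − 300·181 − 186750 = 0 → D_y = 241050/534 = 451.404 ≈ 451.4 N.
ΣF_y = 0: C_y + 451.404 − 300 = 0 → C_y = -151.4 N.
ΣF_x = 0: no horizontal applied forces, so C_x = 0.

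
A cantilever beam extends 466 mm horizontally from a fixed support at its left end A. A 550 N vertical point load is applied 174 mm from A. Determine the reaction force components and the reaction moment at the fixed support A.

ΣF_x = 0: A_x = 0.
ΣF_y = 0: A_y − 550 = 0 → A_y = 550.0 N.
ΣM about A: M_A − 550·174 = 0 → M_A = 95700 N·mm.

A_x = 0, A_y = 550.0 N, M_A = 95700 N·mm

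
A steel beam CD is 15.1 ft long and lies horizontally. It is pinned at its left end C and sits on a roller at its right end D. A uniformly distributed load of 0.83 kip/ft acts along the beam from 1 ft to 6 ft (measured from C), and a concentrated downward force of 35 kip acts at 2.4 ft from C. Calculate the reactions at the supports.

C_x = 0, C_y = 32.63 kip, D_y = 6.525 kip

Resultant of the distributed load: 0.83 × 5 = 4.15 kip at 3.5 ft from C.
ΣM about C: D_y·15.1 − (0.83·5)·3.5 − 35·2.4 = 0 → D_y = 98.525/15.1 = 6.52483 ≈ 6.525 kip.
ΣF_y = 0: C_y + 6.52483 − 0.83·5 − 35 = 0 → C_y = 32.63 kip.
ΣF_x = 0: no horizontal applied forces, so C_x = 0.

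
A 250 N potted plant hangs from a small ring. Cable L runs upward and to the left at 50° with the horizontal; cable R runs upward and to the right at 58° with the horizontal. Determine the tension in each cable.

ΣF_x = 0: −T_L·cos50° + T_R·cos58° = 0 → T_R = 1.21299·T_L.
ΣF_y = 0: T_L·sin50° + T_R·sin58° = 250.
Substitute: T_L·(0.766044 + 1.21299·0.848048) = 250 → T_L = 139.298 ≈ 139.3 N.
Then T_R = 1.21299 × 139.298 = 169.0 N.

T_L = 139.3 N, T_R = 169.0 N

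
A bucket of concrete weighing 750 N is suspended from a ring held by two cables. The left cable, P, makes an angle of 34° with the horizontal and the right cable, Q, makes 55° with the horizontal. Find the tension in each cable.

T_P = 430.2 N, T_Q = 621.9 N

ΣF_x = 0: −T_P·cos34° + T_Q·cos55° = 0 → T_Q = 1.44538·T_P.
ΣF_y = 0: T_P·sin34° + T_Q·sin55° = 750.
Substitute: T_P·(0.559193 + 1.44538·0.819152) = 750 → T_P = 430.248 ≈ 430.2 N.
Then T_Q = 1.44538 × 430.248 = 621.9 N.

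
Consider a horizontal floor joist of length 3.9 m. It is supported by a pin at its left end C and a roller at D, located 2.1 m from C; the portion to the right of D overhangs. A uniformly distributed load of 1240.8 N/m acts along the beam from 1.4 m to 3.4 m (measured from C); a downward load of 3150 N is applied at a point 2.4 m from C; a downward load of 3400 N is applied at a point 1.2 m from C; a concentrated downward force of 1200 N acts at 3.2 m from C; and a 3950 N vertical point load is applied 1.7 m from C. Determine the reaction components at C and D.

Resultant of the distributed load: 1240.8 × 2 = 2481.6 N at 2.4 m from C.
ΣM about C: D_y·2.1 − (1240.8·2)·2.4 − 3150·2.4 − 3400·1.2 − 1200·3.2 − 3950·1.7 = 0 → D_y = 28150.84/2.1 = 13405.2 ≈ 13410 N.
ΣF_y = 0: C_y + 13405.2 − 1240.8·2 − 3150 − 3400 − 1200 − 3950 = 0 → C_y = 776.4 N.
ΣF_x = 0: no horizontal applied forces, so C_x = 0.

C_x = 0, C_y = 776.4 N, D_y = 13410 N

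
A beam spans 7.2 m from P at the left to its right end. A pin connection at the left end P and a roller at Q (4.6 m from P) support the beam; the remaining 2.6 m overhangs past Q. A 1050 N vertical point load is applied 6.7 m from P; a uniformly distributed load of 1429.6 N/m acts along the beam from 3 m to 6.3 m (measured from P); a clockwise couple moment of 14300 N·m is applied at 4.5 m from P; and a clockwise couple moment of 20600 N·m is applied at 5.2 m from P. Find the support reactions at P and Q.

Resultant of the distributed load: 1429.6 × 3.3 = 4717.68 N at 4.65 m from P.
ΣM about P: Q_y·4.6 − 1050·6.7 − (1429.6·3.3)·4.65 − 14300 − 20600 = 0 → Q_y = 63872.212/4.6 = 13885.3 ≈ 13890 N.
ΣF_y = 0: P_y + 13885.3 − 1050 − 1429.6·3.3 = 0 → P_y = -8118 N.
ΣF_x = 0: no horizontal applied forces, so P_x = 0.

P_x = 0, P_y = -8118 N, Q_y = 13890 N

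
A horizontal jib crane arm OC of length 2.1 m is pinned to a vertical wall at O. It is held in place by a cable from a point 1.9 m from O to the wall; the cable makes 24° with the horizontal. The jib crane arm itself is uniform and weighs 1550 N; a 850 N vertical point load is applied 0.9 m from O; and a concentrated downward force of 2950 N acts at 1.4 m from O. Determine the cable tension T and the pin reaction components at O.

ΣM about O: T·sin24°·1.9 − 1550·1.05 − 850·0.9 − 2950·1.4 = 0 → T = 6522.5/(1.9·0.406737) = 8440.08 ≈ 8440 N.
ΣF_x = 0: O_x − T·cos24° = 0 → O_x = 8440.08 × 0.913545 = 7710 N.
ΣF_y = 0: O_y + T·sin24° − 1550 − 850 − 2950 = 0 → O_y = 5350 − 8440.08 × 0.406737 = 1917 N.

T = 8440 N, O_x = 7710 N, O_y = 1917 N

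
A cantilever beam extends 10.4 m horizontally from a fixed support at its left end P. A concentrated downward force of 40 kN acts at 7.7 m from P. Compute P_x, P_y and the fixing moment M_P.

ΣF_x = 0: P_x = 0.
ΣF_y = 0: P_y − 40 = 0 → P_y = 40.00 kN.
ΣM about P: M_P − 40·7.7 = 0 → M_P = 308.0 kN·m.

P_x = 0, P_y = 40.00 kN, M_P = 308.0 kN·m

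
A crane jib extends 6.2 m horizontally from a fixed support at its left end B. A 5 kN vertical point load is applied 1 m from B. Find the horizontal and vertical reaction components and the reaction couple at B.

ΣF_x = 0: B_x = 0.
ΣF_y = 0: B_y − 5 = 0 → B_y = 5.000 kN.
ΣM about B: M_B − 5·1 = 0 → M_B = 5.000 kN·m.

B_x = 0, B_y = 5.000 kN, M_B = 5.000 kN·m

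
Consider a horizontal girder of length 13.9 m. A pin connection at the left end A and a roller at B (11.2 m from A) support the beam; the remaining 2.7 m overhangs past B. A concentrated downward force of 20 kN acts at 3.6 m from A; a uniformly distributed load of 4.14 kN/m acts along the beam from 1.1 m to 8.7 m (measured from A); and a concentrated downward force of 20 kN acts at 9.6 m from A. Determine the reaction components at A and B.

A_x = 0, A_y = 34.13 kN, B_y = 37.34 kN

Resultant of the distributed load: 4.14 × 7.6 = 31.464 kN at 4.9 m from A.
Moments about A: B_y·11.2 − 20·3.6 − (4.14·7.6)·4.9 − 20·9.6 = 0 → B_y = 418.1736/11.2 = 37.3369 ≈ 37.34 kN.
ΣF_y = 0: A_y + 37.3369 − 20 − 4.14·7.6 − 20 = 0 → A_y = 34.13 kN.
ΣF_x = 0: no horizontal applied forces, so A_x = 0.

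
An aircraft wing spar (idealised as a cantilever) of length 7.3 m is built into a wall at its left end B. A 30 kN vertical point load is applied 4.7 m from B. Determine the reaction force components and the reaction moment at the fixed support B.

B_x = 0, B_y = 30.00 kN, M_B = 141.0 kN·m

ΣF_x = 0: B_x = 0.
ΣF_y = 0: B_y − 30 = 0 → B_y = 30.00 kN.
ΣM about B: M_B − 30·4.7 = 0 → M_B = 141.0 kN·m.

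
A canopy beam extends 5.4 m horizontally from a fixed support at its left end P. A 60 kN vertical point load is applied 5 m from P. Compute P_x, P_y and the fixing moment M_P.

P_x = 0, P_y = 60.00 kN, M_P = 300.0 kN·m

ΣF_x = 0: P_x = 0.
ΣF_y = 0: P_y − 60 = 0 → P_y = 60.00 kN.
ΣM about P: M_P − 60·5 = 0 → M_P = 300.0 kN·m.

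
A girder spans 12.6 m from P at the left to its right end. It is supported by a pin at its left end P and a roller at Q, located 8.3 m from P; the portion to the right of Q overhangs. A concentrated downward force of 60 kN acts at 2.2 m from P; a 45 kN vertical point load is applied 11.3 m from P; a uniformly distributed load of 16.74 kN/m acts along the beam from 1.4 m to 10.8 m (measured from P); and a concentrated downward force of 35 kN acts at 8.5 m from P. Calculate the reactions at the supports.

Resultant of the distributed load: 16.74 × 9.4 = 157.356 kN at 6.1 m from P.
Taking moments about P: Q_y·8.3 − 60·2.2 − 45·11.3 − (16.74·9.4)·6.1 − 35·8.5 = 0 → Q_y = 1897.8716/8.3 = 228.659 ≈ 228.7 kN.
ΣF_y = 0: P_y + 228.659 − 60 − 45 − 16.74·9.4 − 35 = 0 → P_y = 68.70 kN.
ΣF_x = 0: no horizontal applied forces, so P_x = 0.

P_x = 0, P_y = 68.70 kN, Q_y = 228.7 kN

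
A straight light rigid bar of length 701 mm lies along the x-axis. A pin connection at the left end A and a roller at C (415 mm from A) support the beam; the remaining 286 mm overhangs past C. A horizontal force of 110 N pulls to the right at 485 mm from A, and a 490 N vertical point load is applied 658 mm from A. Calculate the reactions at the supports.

Moments about A: C_y·415 − 490·658 = 0 → C_y = 322420/415 = 776.916 ≈ 776.9 N.
ΣF_y = 0: A_y + 776.916 − 490 = 0 → A_y = -286.9 N.
ΣF_x = 0: A_x + 110 = 0 → A_x = -110.0 N.

A_x = -110.0 N, A_y = -286.9 N, C_y = 776.9 N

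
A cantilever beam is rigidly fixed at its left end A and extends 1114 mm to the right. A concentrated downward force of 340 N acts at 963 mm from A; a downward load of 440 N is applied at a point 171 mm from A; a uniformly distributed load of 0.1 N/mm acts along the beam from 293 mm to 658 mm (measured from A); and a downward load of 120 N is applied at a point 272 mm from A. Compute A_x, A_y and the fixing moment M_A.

A_x = 0, A_y = 936.5 N, M_A = 452700 N·mm

Resultant of the distributed load: 0.1 × 365 = 36.5 N at 475.5 mm from A.
ΣF_x = 0: A_x = 0.
ΣF_y = 0: A_y − 340 − 440 − 0.1·365 − 120 = 0 → A_y = 936.5 N.
ΣM about A: M_A − 340·963 − 440·171 − (0.1·365)·475.5 − 120·272 = 0 → M_A = 452700 N·mm.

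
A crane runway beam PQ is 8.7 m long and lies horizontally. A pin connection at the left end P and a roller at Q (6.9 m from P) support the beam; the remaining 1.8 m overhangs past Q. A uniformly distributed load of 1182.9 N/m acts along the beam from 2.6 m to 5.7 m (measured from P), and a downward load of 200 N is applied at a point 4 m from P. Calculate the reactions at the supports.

P_x = 0, P_y = 1546 N, Q_y = 2321 N

Resultant of the distributed load: 1182.9 × 3.1 = 3666.99 N at 4.15 m from P.
Moments about P: Q_y·6.9 − (1182.9·3.1)·4.15 − 200·4 = 0 → Q_y = 16018.0085/6.9 = 2321.45 ≈ 2321 N.
ΣF_y = 0: P_y + 2321.45 − 1182.9·3.1 − 200 = 0 → P_y = 1546 N.
ΣF_x = 0: no horizontal applied forces, so P_x = 0.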